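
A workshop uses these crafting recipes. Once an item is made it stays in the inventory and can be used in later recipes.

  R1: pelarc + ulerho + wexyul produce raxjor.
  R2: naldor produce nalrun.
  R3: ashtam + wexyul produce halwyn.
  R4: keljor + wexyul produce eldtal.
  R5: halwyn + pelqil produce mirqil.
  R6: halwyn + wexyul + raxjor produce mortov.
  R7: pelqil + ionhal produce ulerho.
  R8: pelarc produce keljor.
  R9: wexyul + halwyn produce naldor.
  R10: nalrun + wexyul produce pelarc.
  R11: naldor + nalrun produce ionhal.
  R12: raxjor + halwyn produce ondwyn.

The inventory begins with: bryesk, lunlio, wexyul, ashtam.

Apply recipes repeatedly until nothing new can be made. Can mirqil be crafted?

mirqil would need halwyn and pelqil (R5), but pelqil is never obtained.

No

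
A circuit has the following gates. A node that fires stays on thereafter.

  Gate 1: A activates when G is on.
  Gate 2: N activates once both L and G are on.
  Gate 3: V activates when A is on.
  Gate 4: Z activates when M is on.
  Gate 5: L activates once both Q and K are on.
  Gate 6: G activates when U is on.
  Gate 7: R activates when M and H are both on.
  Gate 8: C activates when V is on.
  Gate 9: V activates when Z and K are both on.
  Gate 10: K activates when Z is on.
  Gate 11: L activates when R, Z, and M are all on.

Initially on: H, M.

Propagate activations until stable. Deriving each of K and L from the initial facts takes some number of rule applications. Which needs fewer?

K: M is on, so Z activates (Gate 4). Gate 10: Z on → K on. [2 rule applications]
L: M and H are on, so R activates (Gate 7). Gate 4: M on → Z on. R, Z, and M are on, so L activates (Gate 11). [3 rule applications]
K needs fewer.

K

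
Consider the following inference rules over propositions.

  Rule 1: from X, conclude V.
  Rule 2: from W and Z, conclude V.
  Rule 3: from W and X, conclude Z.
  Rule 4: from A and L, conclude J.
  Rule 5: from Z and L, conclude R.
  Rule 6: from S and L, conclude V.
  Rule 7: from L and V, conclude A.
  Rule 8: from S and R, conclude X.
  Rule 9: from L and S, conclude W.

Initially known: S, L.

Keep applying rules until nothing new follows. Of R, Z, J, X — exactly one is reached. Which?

From S and L, Rule 6 gives V.
From L and V, Rule 7 gives A.
A and L hold, so J follows (Rule 4).
Z would need W and X (Rule 3), but X is never established. X would need S and R (Rule 8), but R is never established. R would need Z and L (Rule 5), but Z is never established.

J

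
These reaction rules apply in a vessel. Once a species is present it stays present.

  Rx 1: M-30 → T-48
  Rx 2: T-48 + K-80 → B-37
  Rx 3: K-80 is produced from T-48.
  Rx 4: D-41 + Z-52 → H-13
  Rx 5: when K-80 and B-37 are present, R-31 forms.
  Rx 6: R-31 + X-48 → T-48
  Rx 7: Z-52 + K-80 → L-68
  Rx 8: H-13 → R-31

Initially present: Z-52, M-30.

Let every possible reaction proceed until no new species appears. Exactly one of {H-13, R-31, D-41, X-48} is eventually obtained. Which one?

M-30 present → T-48 forms (Rx 1).
T-48 present → K-80 forms (Rx 3).
T-48 and K-80 present → B-37 forms (Rx 2).
K-80 and B-37 present → R-31 forms (Rx 5).
No rule produces D-41, and it is not given. H-13 would need D-41 and Z-52 (Rx 4), but D-41 never forms. No rule produces X-48, and it is not given.

R-31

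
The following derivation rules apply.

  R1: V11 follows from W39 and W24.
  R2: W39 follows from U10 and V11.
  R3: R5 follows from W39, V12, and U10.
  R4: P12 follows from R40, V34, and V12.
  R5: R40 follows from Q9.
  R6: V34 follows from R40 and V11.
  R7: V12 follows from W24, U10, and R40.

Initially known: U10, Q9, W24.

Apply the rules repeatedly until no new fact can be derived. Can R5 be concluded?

No

R5 would need W39, V12, and U10 (R3), but W39 is never established.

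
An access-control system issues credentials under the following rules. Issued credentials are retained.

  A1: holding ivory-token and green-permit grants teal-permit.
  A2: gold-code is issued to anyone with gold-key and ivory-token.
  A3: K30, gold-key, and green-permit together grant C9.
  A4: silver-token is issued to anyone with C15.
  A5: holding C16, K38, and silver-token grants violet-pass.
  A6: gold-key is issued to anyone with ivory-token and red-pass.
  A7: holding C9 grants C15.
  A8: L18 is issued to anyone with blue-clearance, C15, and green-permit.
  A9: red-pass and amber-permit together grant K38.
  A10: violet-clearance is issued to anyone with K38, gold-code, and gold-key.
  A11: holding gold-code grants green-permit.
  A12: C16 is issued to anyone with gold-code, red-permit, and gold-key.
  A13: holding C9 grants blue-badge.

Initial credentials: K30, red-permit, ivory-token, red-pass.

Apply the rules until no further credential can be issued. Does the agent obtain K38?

No

K38 would need red-pass and amber-permit (A9), but amber-permit is never granted.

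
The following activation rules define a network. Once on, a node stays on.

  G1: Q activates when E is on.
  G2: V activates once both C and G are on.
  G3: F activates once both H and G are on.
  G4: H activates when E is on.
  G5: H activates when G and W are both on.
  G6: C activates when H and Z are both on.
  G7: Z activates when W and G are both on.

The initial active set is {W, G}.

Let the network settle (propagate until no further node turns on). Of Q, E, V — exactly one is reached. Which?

V

G and W are on, so H activates (G5).
W and G are on, so Z activates (G7).
G6: H and Z on → C on.
G2: C and G on → V on.
Q would need E (G1), but E never turns on. No rule produces E, and it is not given.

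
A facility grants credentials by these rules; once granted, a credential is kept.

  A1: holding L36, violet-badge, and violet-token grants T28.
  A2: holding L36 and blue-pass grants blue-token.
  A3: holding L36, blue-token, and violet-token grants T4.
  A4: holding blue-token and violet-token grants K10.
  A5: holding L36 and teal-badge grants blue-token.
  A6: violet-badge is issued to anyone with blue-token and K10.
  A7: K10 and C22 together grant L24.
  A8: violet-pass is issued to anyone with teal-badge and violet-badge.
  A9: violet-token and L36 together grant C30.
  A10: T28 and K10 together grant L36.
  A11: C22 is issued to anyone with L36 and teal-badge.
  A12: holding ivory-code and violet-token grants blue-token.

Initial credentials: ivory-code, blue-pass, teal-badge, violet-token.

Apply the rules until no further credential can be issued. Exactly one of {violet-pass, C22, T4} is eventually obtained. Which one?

Holding ivory-code and violet-token grants blue-token (A12).
Holding blue-token and violet-token grants K10 (A4).
Holding blue-token and K10 grants violet-badge (A6).
Holding teal-badge and violet-badge grants violet-pass (A8).
C22 would need L36 and teal-badge (A11), but L36 is never granted. T4 would need L36, blue-token, and violet-token (A3), but L36 is never granted.

violet-pass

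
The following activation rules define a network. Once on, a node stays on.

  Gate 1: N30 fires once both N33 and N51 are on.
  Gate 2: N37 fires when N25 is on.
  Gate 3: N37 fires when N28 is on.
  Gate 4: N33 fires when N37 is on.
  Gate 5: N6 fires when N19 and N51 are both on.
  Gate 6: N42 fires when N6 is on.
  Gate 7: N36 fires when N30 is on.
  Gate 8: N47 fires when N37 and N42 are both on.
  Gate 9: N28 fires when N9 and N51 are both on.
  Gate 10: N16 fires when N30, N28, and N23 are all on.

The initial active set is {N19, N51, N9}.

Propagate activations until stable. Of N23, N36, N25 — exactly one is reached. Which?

N9 and N51 are on, so N28 fires (Gate 9).
Gate 3: N28 on → N37 on.
N37 is on, so N33 fires (Gate 4).
Gate 1: N33 and N51 on → N30 on.
Gate 7: N30 on → N36 on.
No rule produces N23, and it is not given. No rule produces N25, and it is not given.

N36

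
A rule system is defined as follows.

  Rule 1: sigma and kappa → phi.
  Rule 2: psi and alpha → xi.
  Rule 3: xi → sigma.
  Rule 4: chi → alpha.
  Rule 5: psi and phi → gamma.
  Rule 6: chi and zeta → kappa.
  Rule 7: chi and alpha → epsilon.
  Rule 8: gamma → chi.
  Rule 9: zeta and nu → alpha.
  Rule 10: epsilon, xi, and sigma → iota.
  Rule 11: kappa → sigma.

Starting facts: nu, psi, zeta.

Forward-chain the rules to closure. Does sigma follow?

Yes

zeta and nu hold, so alpha follows (Rule 9).
From psi and alpha, Rule 2 gives xi.
xi holds, so sigma follows (Rule 3).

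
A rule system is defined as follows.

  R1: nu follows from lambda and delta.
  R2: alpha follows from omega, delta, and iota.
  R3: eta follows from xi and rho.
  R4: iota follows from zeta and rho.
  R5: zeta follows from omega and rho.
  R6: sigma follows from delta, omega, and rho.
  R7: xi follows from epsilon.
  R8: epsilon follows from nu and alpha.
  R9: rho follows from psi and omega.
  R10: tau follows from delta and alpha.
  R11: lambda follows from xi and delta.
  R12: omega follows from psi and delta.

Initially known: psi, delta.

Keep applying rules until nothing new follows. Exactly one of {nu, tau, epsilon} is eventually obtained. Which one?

From psi and delta, R12 gives omega.
From psi and omega, R9 gives rho.
From omega and rho, R5 gives zeta.
From zeta and rho, R4 gives iota.
From omega, delta, and iota, R2 gives alpha.
delta and alpha hold, so tau follows (R10).
epsilon would need nu and alpha (R8), but nu is never established. nu would need lambda and delta (R1), but lambda is never established.

tau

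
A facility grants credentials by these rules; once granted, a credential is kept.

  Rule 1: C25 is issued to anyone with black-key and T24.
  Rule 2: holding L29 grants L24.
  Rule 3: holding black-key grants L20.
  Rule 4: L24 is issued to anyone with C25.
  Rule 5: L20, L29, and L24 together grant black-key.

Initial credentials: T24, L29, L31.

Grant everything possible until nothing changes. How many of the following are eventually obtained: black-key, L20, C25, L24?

Holding L29 grants L24 (Rule 2).
black-key would need L20, L29, and L24 (Rule 5), but L20 is never granted.
L20 would need black-key (Rule 3), but black-key is never granted.
C25 would need black-key and T24 (Rule 1), but black-key is never granted.
L24: reached.
Reached: L24 — 1 of the 4.

1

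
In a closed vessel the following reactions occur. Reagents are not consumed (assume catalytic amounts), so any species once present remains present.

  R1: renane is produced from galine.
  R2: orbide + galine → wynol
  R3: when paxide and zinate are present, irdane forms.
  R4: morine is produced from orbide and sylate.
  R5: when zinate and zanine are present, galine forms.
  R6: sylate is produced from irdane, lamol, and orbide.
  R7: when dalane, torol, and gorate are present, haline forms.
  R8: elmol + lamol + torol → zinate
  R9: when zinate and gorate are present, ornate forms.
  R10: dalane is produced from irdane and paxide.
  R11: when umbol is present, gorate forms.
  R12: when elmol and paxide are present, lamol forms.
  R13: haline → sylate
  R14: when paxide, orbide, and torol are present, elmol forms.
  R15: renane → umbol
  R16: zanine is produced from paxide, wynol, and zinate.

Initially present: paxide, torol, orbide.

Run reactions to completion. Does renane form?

renane would need galine (R1), but galine never forms.

No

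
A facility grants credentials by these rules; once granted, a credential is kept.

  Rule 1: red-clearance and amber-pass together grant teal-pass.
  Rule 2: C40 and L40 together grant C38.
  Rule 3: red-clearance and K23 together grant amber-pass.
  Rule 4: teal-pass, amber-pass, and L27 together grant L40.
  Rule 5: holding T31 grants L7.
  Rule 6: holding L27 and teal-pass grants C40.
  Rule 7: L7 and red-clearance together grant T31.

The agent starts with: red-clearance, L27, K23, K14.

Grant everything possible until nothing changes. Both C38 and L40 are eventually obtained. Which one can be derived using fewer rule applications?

L40: Holding red-clearance and K23 grants amber-pass (Rule 3). Holding red-clearance and amber-pass grants teal-pass (Rule 1). Holding teal-pass, amber-pass, and L27 grants L40 (Rule 4). [3 rule applications]
C38: Holding red-clearance and K23 grants amber-pass (Rule 3). Holding red-clearance and amber-pass grants teal-pass (Rule 1). Holding teal-pass, amber-pass, and L27 grants L40 (Rule 4). Holding L27 and teal-pass grants C40 (Rule 6). Holding C40 and L40 grants C38 (Rule 2). [5 rule applications]
L40 needs fewer.

L40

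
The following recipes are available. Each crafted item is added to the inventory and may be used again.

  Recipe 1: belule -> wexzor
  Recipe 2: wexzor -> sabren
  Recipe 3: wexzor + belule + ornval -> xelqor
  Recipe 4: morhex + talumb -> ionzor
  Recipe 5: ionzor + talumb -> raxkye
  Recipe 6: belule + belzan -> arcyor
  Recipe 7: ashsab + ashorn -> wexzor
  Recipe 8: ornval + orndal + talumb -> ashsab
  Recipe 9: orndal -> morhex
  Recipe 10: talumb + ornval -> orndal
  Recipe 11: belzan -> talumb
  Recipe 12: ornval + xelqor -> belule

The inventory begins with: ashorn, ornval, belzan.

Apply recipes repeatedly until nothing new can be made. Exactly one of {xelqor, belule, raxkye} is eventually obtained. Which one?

belzan -> talumb (Recipe 11).
talumb + ornval -> orndal (Recipe 10).
orndal -> morhex (Recipe 9).
Using Recipe 4, morhex and talumb make ionzor.
Using Recipe 5, ionzor and talumb make raxkye.
belule would need ornval and xelqor (Recipe 12), but xelqor is never obtained. xelqor would need wexzor, belule, and ornval (Recipe 3), but belule is never obtained.

raxkye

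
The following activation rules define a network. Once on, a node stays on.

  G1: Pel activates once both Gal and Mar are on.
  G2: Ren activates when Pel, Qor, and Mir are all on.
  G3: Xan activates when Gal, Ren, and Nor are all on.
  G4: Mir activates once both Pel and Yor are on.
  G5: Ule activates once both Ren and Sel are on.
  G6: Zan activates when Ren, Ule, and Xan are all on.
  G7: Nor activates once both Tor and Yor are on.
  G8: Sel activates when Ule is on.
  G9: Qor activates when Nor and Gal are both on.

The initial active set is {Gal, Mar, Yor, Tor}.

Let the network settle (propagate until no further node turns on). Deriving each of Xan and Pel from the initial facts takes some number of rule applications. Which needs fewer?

Pel

Pel: G1: Gal and Mar on → Pel on. [1 rule application]
Xan: Tor and Yor are on, so Nor activates (G7). G1: Gal and Mar on → Pel on. G4: Pel and Yor on → Mir on. Nor and Gal are on, so Qor activates (G9). G2: Pel, Qor, and Mir on → Ren on. Gal, Ren, and Nor are on, so Xan activates (G3). [6 rule applications]
Pel needs fewer.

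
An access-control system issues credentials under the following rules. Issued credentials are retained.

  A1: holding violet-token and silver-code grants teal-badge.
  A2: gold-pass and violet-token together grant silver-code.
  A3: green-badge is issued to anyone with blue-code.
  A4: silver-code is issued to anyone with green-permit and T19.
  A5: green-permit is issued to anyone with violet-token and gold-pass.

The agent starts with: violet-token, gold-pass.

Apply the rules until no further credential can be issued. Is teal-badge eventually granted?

Yes

Holding gold-pass and violet-token grants silver-code (A2).
Holding violet-token and silver-code grants teal-badge (A1).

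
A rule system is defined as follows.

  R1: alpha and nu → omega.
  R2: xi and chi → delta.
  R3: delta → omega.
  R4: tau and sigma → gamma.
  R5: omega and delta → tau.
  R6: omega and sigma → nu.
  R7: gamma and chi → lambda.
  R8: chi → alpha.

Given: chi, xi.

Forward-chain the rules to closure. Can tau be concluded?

Yes

xi and chi hold, so delta follows (R2).
delta holds, so omega follows (R3).
From omega and delta, R5 gives tau.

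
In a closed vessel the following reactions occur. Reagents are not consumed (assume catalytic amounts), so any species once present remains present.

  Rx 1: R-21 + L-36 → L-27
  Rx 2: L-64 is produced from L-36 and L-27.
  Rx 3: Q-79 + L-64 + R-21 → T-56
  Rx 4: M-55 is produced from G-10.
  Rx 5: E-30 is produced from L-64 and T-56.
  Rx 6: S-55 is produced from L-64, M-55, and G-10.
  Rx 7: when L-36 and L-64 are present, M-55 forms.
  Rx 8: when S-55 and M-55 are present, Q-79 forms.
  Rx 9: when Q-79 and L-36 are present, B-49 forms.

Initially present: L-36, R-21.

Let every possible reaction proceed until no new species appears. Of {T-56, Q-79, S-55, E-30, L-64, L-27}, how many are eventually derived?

2

R-21 and L-36 present → L-27 forms (Rx 1).
L-36 and L-27 present → L-64 forms (Rx 2).
T-56 would need Q-79, L-64, and R-21 (Rx 3), but Q-79 never forms.
Q-79 would need S-55 and M-55 (Rx 8), but S-55 never forms.
S-55 would need L-64, M-55, and G-10 (Rx 6), but G-10 never forms.
E-30 would need L-64 and T-56 (Rx 5), but T-56 never forms.
L-64: reached.
L-27: reached.
Reached: L-64 and L-27 — 2 of the 6.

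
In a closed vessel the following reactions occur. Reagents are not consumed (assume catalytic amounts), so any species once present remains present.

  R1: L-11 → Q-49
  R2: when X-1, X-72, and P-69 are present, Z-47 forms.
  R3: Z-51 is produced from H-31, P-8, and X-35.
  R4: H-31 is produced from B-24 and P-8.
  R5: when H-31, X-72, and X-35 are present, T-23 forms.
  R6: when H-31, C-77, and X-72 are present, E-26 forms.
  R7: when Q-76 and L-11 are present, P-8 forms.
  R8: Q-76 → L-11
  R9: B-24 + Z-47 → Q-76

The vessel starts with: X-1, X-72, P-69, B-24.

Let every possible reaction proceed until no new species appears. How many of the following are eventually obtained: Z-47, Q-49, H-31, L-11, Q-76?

5

X-1, X-72, and P-69 present → Z-47 forms (R2).
B-24 and Z-47 present → Q-76 forms (R9).
Q-76 present → L-11 forms (R8).
Q-76 and L-11 present → P-8 forms (R7).
L-11 present → Q-49 forms (R1).
B-24 and P-8 present → H-31 forms (R4).
Z-47: reached.
Q-49: reached.
H-31: reached.
L-11: reached.
Q-76: reached.
All 5 are reached.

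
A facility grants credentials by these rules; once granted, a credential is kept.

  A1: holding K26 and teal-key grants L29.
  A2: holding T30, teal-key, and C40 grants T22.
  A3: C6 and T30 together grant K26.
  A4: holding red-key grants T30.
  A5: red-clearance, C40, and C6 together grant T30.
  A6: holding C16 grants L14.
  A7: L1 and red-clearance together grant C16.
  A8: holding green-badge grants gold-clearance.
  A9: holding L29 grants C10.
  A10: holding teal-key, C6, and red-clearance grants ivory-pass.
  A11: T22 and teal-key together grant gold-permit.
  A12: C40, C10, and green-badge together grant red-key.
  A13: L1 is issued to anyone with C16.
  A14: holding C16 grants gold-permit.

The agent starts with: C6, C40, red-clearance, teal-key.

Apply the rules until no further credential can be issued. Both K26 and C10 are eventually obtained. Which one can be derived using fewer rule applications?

K26: Holding red-clearance, C40, and C6 grants T30 (A5). Holding C6 and T30 grants K26 (A3). [2 rule applications]
C10: Holding red-clearance, C40, and C6 grants T30 (A5). Holding C6 and T30 grants K26 (A3). Holding K26 and teal-key grants L29 (A1). Holding L29 grants C10 (A9). [4 rule applications]
K26 needs fewer.

K26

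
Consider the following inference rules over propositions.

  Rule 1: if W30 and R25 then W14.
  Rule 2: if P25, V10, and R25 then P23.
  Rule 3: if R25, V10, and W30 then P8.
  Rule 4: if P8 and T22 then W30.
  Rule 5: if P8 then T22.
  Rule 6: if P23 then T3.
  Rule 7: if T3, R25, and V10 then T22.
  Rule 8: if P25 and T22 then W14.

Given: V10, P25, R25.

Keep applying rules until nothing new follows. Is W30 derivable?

W30 would need P8 and T22 (Rule 4), but P8 is never established.

No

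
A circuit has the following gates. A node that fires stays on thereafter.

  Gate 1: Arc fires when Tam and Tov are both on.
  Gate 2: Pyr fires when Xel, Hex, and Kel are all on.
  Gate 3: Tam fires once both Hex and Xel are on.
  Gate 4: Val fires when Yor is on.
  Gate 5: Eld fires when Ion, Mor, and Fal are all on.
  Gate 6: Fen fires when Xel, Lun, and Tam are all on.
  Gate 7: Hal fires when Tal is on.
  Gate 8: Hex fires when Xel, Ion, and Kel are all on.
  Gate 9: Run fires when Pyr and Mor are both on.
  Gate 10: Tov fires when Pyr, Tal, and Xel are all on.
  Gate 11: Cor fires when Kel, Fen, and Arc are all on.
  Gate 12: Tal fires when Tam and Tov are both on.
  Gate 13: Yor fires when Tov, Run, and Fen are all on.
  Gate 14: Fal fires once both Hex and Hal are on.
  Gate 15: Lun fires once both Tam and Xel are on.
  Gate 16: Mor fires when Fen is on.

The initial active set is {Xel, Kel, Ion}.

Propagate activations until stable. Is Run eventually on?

Gate 8: Xel, Ion, and Kel on → Hex on.
Hex and Xel are on, so Tam fires (Gate 3).
Gate 2: Xel, Hex, and Kel on → Pyr on.
Tam and Xel are on, so Lun fires (Gate 15).
Xel, Lun, and Tam are on, so Fen fires (Gate 6).
Fen is on, so Mor fires (Gate 16).
Gate 9: Pyr and Mor on → Run on.

Yes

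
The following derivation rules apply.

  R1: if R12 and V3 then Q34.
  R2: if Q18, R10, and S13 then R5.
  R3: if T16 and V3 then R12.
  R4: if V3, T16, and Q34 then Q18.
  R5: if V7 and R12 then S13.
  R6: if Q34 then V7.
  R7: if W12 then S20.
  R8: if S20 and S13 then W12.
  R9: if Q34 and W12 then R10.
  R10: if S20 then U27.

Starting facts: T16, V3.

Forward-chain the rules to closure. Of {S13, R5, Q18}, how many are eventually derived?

2

T16 and V3 hold, so R12 follows (R3).
From R12 and V3, R1 gives Q34.
Q34 holds, so V7 follows (R6).
From V3, T16, and Q34, R4 gives Q18.
V7 and R12 hold, so S13 follows (R5).
S13: reached.
R5 would need Q18, R10, and S13 (R2), but R10 is never established.
Q18: reached.
Reached: S13 and Q18 — 2 of the 3.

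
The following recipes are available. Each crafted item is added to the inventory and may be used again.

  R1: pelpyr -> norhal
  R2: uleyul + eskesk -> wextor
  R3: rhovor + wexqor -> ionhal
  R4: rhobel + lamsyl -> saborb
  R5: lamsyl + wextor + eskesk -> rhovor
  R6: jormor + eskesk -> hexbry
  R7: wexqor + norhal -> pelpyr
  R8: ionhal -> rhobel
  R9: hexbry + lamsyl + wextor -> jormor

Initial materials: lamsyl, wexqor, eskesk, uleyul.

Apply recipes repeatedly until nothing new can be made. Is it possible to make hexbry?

No

hexbry would need jormor and eskesk (R6), but jormor is never obtained.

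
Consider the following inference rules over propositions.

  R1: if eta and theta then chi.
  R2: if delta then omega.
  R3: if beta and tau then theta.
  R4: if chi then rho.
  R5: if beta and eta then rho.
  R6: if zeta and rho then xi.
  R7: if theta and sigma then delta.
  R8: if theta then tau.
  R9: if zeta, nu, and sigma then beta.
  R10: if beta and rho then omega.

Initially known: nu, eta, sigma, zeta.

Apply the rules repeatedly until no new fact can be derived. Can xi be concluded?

Yes

From zeta, nu, and sigma, R9 gives beta.
From beta and eta, R5 gives rho.
zeta and rho hold, so xi follows (R6).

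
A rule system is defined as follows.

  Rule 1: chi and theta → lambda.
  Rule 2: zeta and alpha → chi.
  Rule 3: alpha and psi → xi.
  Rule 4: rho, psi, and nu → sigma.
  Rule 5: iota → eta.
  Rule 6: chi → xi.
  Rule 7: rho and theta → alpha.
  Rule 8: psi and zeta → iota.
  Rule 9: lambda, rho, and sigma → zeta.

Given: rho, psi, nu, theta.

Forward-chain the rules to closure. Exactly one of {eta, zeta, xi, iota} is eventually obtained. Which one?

xi

From rho and theta, Rule 7 gives alpha.
alpha and psi hold, so xi follows (Rule 3).
eta would need iota (Rule 5), but iota is never established. zeta would need lambda, rho, and sigma (Rule 9), but lambda is never established. iota would need psi and zeta (Rule 8), but zeta is never established.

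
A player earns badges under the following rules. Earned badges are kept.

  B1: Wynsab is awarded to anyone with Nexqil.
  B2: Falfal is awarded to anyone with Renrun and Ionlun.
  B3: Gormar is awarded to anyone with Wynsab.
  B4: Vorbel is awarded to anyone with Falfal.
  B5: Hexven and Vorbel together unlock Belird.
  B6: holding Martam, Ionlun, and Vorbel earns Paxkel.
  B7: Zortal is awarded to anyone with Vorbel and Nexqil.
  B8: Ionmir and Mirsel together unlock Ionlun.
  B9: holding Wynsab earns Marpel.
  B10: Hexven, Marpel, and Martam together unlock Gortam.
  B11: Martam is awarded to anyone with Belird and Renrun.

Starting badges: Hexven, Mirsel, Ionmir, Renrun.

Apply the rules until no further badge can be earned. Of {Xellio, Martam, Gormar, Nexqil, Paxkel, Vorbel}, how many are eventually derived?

3

With Ionmir and Mirsel, Ionlun is earned (B8).
With Renrun and Ionlun, Falfal is earned (B2).
With Falfal, Vorbel is earned (B4).
With Hexven and Vorbel, Belird is earned (B5).
With Belird and Renrun, Martam is earned (B11).
With Martam, Ionlun, and Vorbel, Paxkel is earned (B6).
No rule produces Xellio, and it is not given.
Martam: reached.
Gormar would need Wynsab (B3), but Wynsab is never earned.
No rule produces Nexqil, and it is not given.
Paxkel: reached.
Vorbel: reached.
Reached: Martam, Paxkel, and Vorbel — 3 of the 6.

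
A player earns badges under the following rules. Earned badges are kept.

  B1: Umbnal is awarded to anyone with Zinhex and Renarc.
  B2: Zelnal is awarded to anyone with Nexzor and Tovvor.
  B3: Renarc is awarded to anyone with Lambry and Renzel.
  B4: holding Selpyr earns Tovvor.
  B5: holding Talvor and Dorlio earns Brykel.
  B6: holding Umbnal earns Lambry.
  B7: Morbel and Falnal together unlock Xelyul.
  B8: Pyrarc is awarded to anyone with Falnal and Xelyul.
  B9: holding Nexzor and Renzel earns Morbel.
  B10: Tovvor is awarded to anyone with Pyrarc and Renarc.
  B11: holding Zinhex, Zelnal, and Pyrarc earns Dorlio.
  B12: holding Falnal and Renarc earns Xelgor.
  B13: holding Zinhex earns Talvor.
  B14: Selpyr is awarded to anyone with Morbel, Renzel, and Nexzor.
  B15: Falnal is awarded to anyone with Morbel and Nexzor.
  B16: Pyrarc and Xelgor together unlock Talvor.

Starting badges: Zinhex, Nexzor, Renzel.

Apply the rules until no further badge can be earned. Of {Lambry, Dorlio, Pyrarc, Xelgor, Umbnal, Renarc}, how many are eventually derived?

2

With Nexzor and Renzel, Morbel is earned (B9).
With Morbel, Renzel, and Nexzor, Selpyr is earned (B14).
With Morbel and Nexzor, Falnal is earned (B15).
With Morbel and Falnal, Xelyul is earned (B7).
With Selpyr, Tovvor is earned (B4).
With Nexzor and Tovvor, Zelnal is earned (B2).
With Falnal and Xelyul, Pyrarc is earned (B8).
With Zinhex, Zelnal, and Pyrarc, Dorlio is earned (B11).
Lambry would need Umbnal (B6), but Umbnal is never earned.
Dorlio: reached.
Pyrarc: reached.
Xelgor would need Falnal and Renarc (B12), but Renarc is never earned.
Umbnal would need Zinhex and Renarc (B1), but Renarc is never earned.
Renarc would need Lambry and Renzel (B3), but Lambry is never earned.
Reached: Dorlio and Pyrarc — 2 of the 6.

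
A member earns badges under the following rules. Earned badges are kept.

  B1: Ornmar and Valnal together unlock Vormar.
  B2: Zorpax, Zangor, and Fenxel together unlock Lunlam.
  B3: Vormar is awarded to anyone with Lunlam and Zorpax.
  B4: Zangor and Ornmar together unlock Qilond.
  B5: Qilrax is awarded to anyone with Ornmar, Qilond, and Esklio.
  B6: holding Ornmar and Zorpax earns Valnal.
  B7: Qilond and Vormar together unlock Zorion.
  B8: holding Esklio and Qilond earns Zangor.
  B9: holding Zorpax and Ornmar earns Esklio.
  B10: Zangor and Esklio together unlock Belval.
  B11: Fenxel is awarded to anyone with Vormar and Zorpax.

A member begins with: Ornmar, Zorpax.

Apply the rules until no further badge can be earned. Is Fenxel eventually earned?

With Ornmar and Zorpax, Valnal is earned (B6).
With Ornmar and Valnal, Vormar is earned (B1).
With Vormar and Zorpax, Fenxel is earned (B11).

Yes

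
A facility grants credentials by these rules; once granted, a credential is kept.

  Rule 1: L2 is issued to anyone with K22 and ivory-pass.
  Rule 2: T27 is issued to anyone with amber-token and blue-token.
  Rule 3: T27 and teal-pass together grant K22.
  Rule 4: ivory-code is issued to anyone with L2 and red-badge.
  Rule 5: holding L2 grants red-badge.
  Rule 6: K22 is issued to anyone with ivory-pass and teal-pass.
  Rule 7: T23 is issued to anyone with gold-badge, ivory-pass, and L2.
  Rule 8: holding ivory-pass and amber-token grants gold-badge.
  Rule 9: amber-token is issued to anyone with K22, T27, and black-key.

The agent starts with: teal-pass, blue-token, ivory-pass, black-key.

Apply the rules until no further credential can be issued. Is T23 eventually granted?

T23 would need gold-badge, ivory-pass, and L2 (Rule 7), but gold-badge is never granted.

No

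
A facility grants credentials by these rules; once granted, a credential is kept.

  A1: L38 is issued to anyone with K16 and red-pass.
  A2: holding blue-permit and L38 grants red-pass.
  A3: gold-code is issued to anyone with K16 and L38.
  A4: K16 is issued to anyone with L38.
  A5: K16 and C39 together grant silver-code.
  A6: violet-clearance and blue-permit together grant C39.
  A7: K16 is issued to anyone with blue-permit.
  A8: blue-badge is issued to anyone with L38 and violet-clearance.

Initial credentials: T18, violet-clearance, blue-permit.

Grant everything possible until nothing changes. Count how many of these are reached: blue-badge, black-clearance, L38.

0

blue-badge would need L38 and violet-clearance (A8), but L38 is never granted.
No rule produces black-clearance, and it is not given.
L38 would need K16 and red-pass (A1), but red-pass is never granted.
None of the 3 are reached.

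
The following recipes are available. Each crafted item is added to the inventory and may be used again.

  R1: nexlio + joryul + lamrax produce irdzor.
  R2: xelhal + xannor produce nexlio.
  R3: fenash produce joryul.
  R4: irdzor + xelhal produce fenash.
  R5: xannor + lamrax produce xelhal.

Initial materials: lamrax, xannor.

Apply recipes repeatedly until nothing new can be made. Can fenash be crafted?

fenash would need irdzor and xelhal (R4), but irdzor is never obtained.

No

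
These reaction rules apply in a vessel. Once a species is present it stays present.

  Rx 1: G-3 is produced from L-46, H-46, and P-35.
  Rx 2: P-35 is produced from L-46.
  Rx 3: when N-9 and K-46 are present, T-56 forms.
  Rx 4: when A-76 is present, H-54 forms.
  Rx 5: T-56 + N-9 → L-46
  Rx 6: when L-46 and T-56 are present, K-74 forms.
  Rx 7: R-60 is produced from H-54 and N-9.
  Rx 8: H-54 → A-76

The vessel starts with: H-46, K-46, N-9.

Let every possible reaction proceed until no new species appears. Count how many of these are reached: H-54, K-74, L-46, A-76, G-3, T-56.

4

N-9 and K-46 present → T-56 forms (Rx 3).
T-56 and N-9 present → L-46 forms (Rx 5).
L-46 and T-56 present → K-74 forms (Rx 6).
L-46 present → P-35 forms (Rx 2).
L-46, H-46, and P-35 present → G-3 forms (Rx 1).
H-54 would need A-76 (Rx 4), but A-76 never forms.
K-74: reached.
L-46: reached.
A-76 would need H-54 (Rx 8), but H-54 never forms.
G-3: reached.
T-56: reached.
Reached: K-74, L-46, G-3, and T-56 — 4 of the 6.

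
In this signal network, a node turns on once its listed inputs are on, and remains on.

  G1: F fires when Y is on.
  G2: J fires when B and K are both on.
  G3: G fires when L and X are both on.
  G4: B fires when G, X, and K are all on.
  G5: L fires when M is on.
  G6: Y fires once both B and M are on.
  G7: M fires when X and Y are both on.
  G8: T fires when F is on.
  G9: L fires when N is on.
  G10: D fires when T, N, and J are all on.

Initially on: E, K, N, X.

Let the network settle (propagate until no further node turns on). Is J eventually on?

N is on, so L fires (G9).
L and X are on, so G fires (G3).
G4: G, X, and K on → B on.
B and K are on, so J fires (G2).

Yes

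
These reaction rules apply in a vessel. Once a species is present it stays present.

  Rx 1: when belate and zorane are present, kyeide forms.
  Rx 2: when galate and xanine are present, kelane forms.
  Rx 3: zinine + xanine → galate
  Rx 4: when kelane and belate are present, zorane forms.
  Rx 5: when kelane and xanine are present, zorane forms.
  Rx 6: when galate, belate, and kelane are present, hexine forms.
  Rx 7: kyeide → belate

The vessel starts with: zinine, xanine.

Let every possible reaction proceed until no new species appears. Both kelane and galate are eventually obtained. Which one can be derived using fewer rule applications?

galate: zinine and xanine present → galate forms (Rx 3). [1 rule application]
kelane: zinine and xanine present → galate forms (Rx 3). galate and xanine present → kelane forms (Rx 2). [2 rule applications]
galate needs fewer.

galate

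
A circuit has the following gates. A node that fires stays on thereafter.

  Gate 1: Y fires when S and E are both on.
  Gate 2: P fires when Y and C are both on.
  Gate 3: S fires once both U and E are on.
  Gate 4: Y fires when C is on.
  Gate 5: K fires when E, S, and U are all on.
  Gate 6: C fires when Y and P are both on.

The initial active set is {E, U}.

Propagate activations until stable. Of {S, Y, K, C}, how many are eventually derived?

Gate 3: U and E on → S on.
Gate 5: E, S, and U on → K on.
S and E are on, so Y fires (Gate 1).
S: reached.
Y: reached.
K: reached.
C would need Y and P (Gate 6), but P never turns on.
Reached: S, Y, and K — 3 of the 4.

3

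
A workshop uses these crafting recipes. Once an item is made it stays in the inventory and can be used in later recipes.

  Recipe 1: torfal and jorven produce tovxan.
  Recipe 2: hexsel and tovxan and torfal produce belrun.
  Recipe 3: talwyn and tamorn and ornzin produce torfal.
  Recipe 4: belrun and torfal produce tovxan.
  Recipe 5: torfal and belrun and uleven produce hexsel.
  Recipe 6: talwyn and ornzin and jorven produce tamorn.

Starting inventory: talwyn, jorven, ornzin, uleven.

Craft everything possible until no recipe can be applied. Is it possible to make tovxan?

talwyn and ornzin and jorven → tamorn (Recipe 6).
Using Recipe 3, talwyn, tamorn, and ornzin make torfal.
Using Recipe 1, torfal and jorven make tovxan.

Yes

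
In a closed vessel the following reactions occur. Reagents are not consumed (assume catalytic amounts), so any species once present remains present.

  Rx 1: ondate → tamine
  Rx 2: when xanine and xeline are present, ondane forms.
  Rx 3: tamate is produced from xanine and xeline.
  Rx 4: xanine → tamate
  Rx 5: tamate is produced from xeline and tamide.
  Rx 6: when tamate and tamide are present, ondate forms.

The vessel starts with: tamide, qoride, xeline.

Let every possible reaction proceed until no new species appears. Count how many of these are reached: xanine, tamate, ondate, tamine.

3

xeline and tamide present → tamate forms (Rx 5).
tamate and tamide present → ondate forms (Rx 6).
ondate present → tamine forms (Rx 1).
No rule produces xanine, and it is not given.
tamate: reached.
ondate: reached.
tamine: reached.
Reached: tamate, ondate, and tamine — 3 of the 4.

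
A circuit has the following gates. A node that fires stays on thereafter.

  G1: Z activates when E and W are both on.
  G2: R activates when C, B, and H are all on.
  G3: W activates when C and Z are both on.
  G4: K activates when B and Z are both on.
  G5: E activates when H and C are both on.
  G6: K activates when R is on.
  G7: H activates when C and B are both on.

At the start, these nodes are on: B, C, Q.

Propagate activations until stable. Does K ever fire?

G7: C and B on → H on.
C, B, and H are on, so R activates (G2).
G6: R on → K on.

Yes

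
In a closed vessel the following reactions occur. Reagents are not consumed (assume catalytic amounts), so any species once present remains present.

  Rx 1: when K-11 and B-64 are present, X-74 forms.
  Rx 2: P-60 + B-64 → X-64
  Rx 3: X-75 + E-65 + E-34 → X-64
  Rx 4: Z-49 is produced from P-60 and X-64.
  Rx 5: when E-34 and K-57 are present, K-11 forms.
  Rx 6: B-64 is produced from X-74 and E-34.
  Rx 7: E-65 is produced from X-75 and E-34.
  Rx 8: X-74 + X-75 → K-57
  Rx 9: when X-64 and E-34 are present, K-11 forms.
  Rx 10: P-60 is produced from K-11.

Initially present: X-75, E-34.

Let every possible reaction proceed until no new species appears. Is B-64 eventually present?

B-64 would need X-74 and E-34 (Rx 6), but X-74 never forms.

No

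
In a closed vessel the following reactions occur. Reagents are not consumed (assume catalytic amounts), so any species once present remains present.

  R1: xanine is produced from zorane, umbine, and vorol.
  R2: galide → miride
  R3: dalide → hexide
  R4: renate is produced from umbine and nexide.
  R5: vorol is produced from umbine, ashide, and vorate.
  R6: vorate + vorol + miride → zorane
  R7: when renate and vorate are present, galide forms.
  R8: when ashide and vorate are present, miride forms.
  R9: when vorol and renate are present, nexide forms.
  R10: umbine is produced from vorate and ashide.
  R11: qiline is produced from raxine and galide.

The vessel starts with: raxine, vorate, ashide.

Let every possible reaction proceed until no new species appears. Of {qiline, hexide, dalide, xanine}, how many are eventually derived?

1

vorate and ashide present → umbine forms (R10).
ashide and vorate present → miride forms (R8).
umbine, ashide, and vorate present → vorol forms (R5).
vorate, vorol, and miride present → zorane forms (R6).
zorane, umbine, and vorol present → xanine forms (R1).
qiline would need raxine and galide (R11), but galide never forms.
hexide would need dalide (R3), but dalide never forms.
No rule produces dalide, and it is not given.
xanine: reached.
Reached: xanine — 1 of the 4.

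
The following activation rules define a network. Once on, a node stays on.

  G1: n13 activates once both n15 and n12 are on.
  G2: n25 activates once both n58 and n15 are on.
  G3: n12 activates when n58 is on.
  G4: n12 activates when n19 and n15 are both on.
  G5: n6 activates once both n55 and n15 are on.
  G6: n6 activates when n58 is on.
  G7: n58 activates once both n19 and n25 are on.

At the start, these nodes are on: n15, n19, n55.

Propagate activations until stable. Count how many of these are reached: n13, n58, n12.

2

n19 and n15 are on, so n12 activates (G4).
n15 and n12 are on, so n13 activates (G1).
n13: reached.
n58 would need n19 and n25 (G7), but n25 never turns on.
n12: reached.
Reached: n13 and n12 — 2 of the 3.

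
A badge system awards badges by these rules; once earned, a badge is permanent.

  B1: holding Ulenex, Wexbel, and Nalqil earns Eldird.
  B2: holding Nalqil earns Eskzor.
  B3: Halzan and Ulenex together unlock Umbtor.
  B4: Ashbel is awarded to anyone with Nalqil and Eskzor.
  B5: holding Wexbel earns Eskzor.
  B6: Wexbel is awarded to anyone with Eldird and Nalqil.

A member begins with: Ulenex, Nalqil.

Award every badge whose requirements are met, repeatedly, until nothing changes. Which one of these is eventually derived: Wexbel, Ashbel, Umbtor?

With Nalqil, Eskzor is earned (B2).
With Nalqil and Eskzor, Ashbel is earned (B4).
Wexbel would need Eldird and Nalqil (B6), but Eldird is never earned. Umbtor would need Halzan and Ulenex (B3), but Halzan is never earned.

Ashbel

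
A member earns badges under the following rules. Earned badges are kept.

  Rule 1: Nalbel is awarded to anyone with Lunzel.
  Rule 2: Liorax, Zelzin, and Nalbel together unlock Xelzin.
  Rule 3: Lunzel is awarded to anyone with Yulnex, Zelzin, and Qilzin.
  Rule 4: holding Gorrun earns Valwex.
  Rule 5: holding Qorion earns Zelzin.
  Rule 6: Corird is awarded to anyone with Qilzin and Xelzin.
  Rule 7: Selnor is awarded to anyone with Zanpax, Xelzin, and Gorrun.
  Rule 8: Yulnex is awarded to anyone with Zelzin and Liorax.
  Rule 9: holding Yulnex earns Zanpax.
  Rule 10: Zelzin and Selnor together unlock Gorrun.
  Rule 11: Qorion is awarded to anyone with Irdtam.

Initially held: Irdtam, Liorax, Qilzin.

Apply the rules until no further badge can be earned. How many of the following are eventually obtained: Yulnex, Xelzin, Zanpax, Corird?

With Irdtam, Qorion is earned (Rule 11).
With Qorion, Zelzin is earned (Rule 5).
With Zelzin and Liorax, Yulnex is earned (Rule 8).
With Yulnex, Zelzin, and Qilzin, Lunzel is earned (Rule 3).
With Yulnex, Zanpax is earned (Rule 9).
With Lunzel, Nalbel is earned (Rule 1).
With Liorax, Zelzin, and Nalbel, Xelzin is earned (Rule 2).
With Qilzin and Xelzin, Corird is earned (Rule 6).
Yulnex: reached.
Xelzin: reached.
Zanpax: reached.
Corird: reached.
All 4 are reached.

4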